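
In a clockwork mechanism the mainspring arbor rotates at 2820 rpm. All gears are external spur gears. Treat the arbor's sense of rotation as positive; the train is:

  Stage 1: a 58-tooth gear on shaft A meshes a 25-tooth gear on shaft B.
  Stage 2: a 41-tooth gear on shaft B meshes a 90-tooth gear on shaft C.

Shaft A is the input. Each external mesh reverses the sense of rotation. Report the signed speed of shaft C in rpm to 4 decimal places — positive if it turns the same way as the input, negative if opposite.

+2980.4267 rpm (same as input, |ω| = 2980.4267 rpm)

Stage 1 [58T→25T]: ω = 2820.0000×58/25 = 6542.4000 rpm, dir flips to −; running = −6542.4000
Stage 2 [41T→90T]: ω = 6542.4000×41/90 = 2980.4267 rpm, dir flips to +; running = +2980.4267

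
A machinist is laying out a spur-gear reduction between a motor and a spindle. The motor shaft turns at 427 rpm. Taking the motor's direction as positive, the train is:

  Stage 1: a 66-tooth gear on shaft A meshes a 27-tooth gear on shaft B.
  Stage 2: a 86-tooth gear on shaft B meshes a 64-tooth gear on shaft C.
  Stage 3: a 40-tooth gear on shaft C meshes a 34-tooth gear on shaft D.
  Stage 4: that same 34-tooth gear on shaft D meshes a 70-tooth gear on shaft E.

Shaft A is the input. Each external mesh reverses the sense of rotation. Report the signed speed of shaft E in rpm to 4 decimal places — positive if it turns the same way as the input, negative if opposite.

+801.4722 rpm (same as input, |ω| = 801.4722 rpm)

Stage 1 [66T→27T]: ω = 427.0000×66/27 = 1043.7778 rpm, dir flips to −; running = −1043.7778
Stage 2 [86T→64T]: ω = 1043.7778×86/64 = 1402.5764 rpm, dir flips to +; running = +1402.5764
Stage 3 [40T→34T]: ω = 1402.5764×40/34 = 1650.0899 rpm, dir flips to −; running = −1650.0899
Stage 4 [34T→70T]: ω = 1650.0899×34/70 = 801.4722 rpm, dir flips to +; running = +801.4722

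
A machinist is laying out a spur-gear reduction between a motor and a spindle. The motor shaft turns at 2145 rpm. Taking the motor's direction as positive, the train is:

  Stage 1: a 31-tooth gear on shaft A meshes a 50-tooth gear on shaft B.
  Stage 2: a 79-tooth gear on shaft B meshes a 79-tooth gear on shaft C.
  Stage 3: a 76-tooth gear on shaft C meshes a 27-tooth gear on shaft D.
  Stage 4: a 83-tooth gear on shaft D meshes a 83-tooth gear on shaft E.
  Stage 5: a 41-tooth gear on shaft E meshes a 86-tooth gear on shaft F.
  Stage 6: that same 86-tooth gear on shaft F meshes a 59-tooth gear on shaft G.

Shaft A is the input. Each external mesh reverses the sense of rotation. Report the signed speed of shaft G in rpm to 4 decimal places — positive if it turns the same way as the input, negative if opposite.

Stage 1 [31T→50T]: ω = 2145.0000×31/50 = 1329.9000 rpm, dir flips to −; running = −1329.9000
Stage 2 [79T→79T]: ω = 1329.9000×79/79 = 1329.9000 rpm, dir flips to +; running = +1329.9000
Stage 3 [76T→27T]: ω = 1329.9000×76/27 = 3743.4222 rpm, dir flips to −; running = −3743.4222
Stage 4 [83T→83T]: ω = 3743.4222×83/83 = 3743.4222 rpm, dir flips to +; running = +3743.4222
Stage 5 [41T→86T]: ω = 3743.4222×41/86 = 1784.6548 rpm, dir flips to −; running = −1784.6548
Stage 6 [86T→59T]: ω = 1784.6548×86/59 = 2601.3612 rpm, dir flips to +; running = +2601.3612

+2601.3612 rpm (same as input, |ω| = 2601.3612 rpm)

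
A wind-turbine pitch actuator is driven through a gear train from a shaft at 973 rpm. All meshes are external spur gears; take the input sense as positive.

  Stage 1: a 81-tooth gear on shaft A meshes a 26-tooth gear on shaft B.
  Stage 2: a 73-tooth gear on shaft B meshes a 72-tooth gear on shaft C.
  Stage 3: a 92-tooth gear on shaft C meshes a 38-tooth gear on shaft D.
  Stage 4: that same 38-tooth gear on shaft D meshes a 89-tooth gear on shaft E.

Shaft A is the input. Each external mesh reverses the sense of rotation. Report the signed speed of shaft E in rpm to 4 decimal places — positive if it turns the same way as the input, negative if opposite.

+3176.9669 rpm (same as input, |ω| = 3176.9669 rpm)

Stage 1 [81T→26T]: ω = 973.0000×81/26 = 3031.2692 rpm, dir flips to −; running = −3031.2692
Stage 2 [73T→72T]: ω = 3031.2692×73/72 = 3073.3702 rpm, dir flips to +; running = +3073.3702
Stage 3 [92T→38T]: ω = 3073.3702×92/38 = 7440.7910 rpm, dir flips to −; running = −7440.7910
Stage 4 [38T→89T]: ω = 7440.7910×38/89 = 3176.9669 rpm, dir flips to +; running = +3176.9669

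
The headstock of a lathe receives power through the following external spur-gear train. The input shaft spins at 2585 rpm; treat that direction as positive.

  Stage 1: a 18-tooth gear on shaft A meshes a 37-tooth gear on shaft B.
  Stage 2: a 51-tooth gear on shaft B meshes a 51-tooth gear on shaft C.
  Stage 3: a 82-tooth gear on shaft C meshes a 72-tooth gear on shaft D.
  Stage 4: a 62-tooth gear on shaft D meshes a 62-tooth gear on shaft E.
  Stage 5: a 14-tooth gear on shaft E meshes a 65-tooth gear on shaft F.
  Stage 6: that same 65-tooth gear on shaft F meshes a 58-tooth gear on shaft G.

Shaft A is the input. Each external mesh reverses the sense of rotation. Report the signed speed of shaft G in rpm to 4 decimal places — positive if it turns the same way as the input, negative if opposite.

Stage 1 [18T→37T]: ω = 2585.0000×18/37 = 1257.5676 rpm, dir flips to −; running = −1257.5676
Stage 2 [51T→51T]: ω = 1257.5676×51/51 = 1257.5676 rpm, dir flips to +; running = +1257.5676
Stage 3 [82T→72T]: ω = 1257.5676×82/72 = 1432.2297 rpm, dir flips to −; running = −1432.2297
Stage 4 [62T→62T]: ω = 1432.2297×62/62 = 1432.2297 rpm, dir flips to +; running = +1432.2297
Stage 5 [14T→65T]: ω = 1432.2297×14/65 = 308.4802 rpm, dir flips to −; running = −308.4802
Stage 6 [65T→58T]: ω = 308.4802×65/58 = 345.7106 rpm, dir flips to +; running = +345.7106

+345.7106 rpm (same as input, |ω| = 345.7106 rpm)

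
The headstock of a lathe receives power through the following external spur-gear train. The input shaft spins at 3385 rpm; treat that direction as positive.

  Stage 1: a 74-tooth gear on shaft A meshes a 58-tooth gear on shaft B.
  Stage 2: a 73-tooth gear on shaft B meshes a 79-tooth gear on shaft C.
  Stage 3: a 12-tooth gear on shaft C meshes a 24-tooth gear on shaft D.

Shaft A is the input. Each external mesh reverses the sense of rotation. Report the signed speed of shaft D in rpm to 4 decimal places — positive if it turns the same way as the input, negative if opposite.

-1995.3918 rpm (opposite to input, |ω| = 1995.3918 rpm)

Stage 1 [74T→58T]: ω = 3385.0000×74/58 = 4318.7931 rpm, dir flips to −; running = −4318.7931
Stage 2 [73T→79T]: ω = 4318.7931×73/79 = 3990.7835 rpm, dir flips to +; running = +3990.7835
Stage 3 [12T→24T]: ω = 3990.7835×12/24 = 1995.3918 rpm, dir flips to −; running = −1995.3918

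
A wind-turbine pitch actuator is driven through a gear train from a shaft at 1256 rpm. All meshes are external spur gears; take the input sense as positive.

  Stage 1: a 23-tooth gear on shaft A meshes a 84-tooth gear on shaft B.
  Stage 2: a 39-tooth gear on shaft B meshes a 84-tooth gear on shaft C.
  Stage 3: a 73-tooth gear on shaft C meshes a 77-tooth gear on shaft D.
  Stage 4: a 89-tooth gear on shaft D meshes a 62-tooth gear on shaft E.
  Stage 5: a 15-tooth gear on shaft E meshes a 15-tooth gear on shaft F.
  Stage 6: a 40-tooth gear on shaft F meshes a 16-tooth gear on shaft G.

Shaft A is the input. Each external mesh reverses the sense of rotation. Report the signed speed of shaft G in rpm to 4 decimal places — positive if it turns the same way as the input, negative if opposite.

Stage 1 [23T→84T]: ω = 1256.0000×23/84 = 343.9048 rpm, dir flips to −; running = −343.9048
Stage 2 [39T→84T]: ω = 343.9048×39/84 = 159.6701 rpm, dir flips to +; running = +159.6701
Stage 3 [73T→77T]: ω = 159.6701×73/77 = 151.3755 rpm, dir flips to −; running = −151.3755
Stage 4 [89T→62T]: ω = 151.3755×89/62 = 217.2971 rpm, dir flips to +; running = +217.2971
Stage 5 [15T→15T]: ω = 217.2971×15/15 = 217.2971 rpm, dir flips to −; running = −217.2971
Stage 6 [40T→16T]: ω = 217.2971×40/16 = 543.2428 rpm, dir flips to +; running = +543.2428

+543.2428 rpm (same as input, |ω| = 543.2428 rpm)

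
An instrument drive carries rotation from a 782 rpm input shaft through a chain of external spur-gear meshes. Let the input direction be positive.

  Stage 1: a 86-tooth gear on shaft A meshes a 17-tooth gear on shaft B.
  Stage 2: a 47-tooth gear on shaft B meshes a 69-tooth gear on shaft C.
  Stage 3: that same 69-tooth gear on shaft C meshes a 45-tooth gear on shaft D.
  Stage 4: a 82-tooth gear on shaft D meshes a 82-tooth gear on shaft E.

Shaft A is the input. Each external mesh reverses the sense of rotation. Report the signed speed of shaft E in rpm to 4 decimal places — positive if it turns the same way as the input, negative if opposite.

+4131.8222 rpm (same as input, |ω| = 4131.8222 rpm)

Stage 1 [86T→17T]: ω = 782.0000×86/17 = 3956.0000 rpm, dir flips to −; running = −3956.0000
Stage 2 [47T→69T]: ω = 3956.0000×47/69 = 2694.6667 rpm, dir flips to +; running = +2694.6667
Stage 3 [69T→45T]: ω = 2694.6667×69/45 = 4131.8222 rpm, dir flips to −; running = −4131.8222
Stage 4 [82T→82T]: ω = 4131.8222×82/82 = 4131.8222 rpm, dir flips to +; running = +4131.8222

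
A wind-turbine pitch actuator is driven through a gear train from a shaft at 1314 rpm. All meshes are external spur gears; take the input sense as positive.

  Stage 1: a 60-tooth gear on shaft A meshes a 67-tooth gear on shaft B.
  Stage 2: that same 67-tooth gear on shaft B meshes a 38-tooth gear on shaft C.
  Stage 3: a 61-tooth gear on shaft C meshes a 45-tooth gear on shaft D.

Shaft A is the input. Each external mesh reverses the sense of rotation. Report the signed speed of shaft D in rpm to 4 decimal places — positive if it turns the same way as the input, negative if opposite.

Stage 1 [60T→67T]: ω = 1314.0000×60/67 = 1176.7164 rpm, dir flips to −; running = −1176.7164
Stage 2 [67T→38T]: ω = 1176.7164×67/38 = 2074.7368 rpm, dir flips to +; running = +2074.7368
Stage 3 [61T→45T]: ω = 2074.7368×61/45 = 2812.4211 rpm, dir flips to −; running = −2812.4211

-2812.4211 rpm (opposite to input, |ω| = 2812.4211 rpm)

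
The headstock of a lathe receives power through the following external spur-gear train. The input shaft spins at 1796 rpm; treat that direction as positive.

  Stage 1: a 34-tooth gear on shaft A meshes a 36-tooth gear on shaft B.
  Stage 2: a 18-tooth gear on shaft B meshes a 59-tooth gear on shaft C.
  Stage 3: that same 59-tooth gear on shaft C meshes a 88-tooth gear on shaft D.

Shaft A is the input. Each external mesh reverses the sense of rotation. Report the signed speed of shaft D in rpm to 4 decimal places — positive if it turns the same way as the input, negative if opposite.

-346.9545 rpm (opposite to input, |ω| = 346.9545 rpm)

Stage 1 [34T→36T]: ω = 1796.0000×34/36 = 1696.2222 rpm, dir flips to −; running = −1696.2222
Stage 2 [18T→59T]: ω = 1696.2222×18/59 = 517.4915 rpm, dir flips to +; running = +517.4915
Stage 3 [59T→88T]: ω = 517.4915×59/88 = 346.9545 rpm, dir flips to −; running = −346.9545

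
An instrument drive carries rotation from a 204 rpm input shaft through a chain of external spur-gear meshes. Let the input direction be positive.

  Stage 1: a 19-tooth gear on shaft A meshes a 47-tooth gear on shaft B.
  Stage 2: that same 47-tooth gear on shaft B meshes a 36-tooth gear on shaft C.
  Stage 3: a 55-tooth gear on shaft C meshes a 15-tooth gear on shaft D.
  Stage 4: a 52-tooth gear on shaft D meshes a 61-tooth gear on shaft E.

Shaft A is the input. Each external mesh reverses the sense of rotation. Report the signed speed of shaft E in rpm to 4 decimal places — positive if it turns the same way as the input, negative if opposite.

Stage 1 [19T→47T]: ω = 204.0000×19/47 = 82.4681 rpm, dir flips to −; running = −82.4681
Stage 2 [47T→36T]: ω = 82.4681×47/36 = 107.6667 rpm, dir flips to +; running = +107.6667
Stage 3 [55T→15T]: ω = 107.6667×55/15 = 394.7778 rpm, dir flips to −; running = −394.7778
Stage 4 [52T→61T]: ω = 394.7778×52/61 = 336.5319 rpm, dir flips to +; running = +336.5319

+336.5319 rpm (same as input, |ω| = 336.5319 rpm)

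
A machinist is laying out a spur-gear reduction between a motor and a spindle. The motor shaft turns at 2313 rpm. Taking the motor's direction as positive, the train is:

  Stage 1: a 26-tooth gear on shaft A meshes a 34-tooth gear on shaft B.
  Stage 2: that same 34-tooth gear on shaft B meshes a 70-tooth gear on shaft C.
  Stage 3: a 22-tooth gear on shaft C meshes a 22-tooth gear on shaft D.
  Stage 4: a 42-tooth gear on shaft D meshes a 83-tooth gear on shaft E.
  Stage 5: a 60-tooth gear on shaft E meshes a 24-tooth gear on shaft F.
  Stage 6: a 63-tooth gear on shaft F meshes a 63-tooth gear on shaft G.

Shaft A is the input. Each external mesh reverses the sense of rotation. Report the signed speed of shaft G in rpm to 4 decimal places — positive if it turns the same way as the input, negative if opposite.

+1086.8313 rpm (same as input, |ω| = 1086.8313 rpm)

Stage 1 [26T→34T]: ω = 2313.0000×26/34 = 1768.7647 rpm, dir flips to −; running = −1768.7647
Stage 2 [34T→70T]: ω = 1768.7647×34/70 = 859.1143 rpm, dir flips to +; running = +859.1143
Stage 3 [22T→22T]: ω = 859.1143×22/22 = 859.1143 rpm, dir flips to −; running = −859.1143
Stage 4 [42T→83T]: ω = 859.1143×42/83 = 434.7325 rpm, dir flips to +; running = +434.7325
Stage 5 [60T→24T]: ω = 434.7325×60/24 = 1086.8313 rpm, dir flips to −; running = −1086.8313
Stage 6 [63T→63T]: ω = 1086.8313×63/63 = 1086.8313 rpm, dir flips to +; running = +1086.8313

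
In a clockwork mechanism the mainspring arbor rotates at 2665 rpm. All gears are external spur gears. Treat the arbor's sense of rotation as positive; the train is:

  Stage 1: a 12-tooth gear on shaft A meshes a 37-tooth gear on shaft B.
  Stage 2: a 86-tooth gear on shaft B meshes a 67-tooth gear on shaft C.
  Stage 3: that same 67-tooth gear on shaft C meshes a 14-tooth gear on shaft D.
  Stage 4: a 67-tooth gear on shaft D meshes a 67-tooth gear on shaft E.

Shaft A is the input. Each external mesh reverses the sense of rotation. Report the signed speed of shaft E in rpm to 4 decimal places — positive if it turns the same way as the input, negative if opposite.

+5309.4208 rpm (same as input, |ω| = 5309.4208 rpm)

Stage 1 [12T→37T]: ω = 2665.0000×12/37 = 864.3243 rpm, dir flips to −; running = −864.3243
Stage 2 [86T→67T]: ω = 864.3243×86/67 = 1109.4312 rpm, dir flips to +; running = +1109.4312
Stage 3 [67T→14T]: ω = 1109.4312×67/14 = 5309.4208 rpm, dir flips to −; running = −5309.4208
Stage 4 [67T→67T]: ω = 5309.4208×67/67 = 5309.4208 rpm, dir flips to +; running = +5309.4208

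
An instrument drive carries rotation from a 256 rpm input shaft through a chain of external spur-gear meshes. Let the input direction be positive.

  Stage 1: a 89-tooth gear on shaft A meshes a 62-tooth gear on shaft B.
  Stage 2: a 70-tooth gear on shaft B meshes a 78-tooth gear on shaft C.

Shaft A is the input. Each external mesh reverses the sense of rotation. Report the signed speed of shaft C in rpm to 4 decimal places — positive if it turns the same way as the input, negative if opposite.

+329.7932 rpm (same as input, |ω| = 329.7932 rpm)

Stage 1 [89T→62T]: ω = 256.0000×89/62 = 367.4839 rpm, dir flips to −; running = −367.4839
Stage 2 [70T→78T]: ω = 367.4839×70/78 = 329.7932 rpm, dir flips to +; running = +329.7932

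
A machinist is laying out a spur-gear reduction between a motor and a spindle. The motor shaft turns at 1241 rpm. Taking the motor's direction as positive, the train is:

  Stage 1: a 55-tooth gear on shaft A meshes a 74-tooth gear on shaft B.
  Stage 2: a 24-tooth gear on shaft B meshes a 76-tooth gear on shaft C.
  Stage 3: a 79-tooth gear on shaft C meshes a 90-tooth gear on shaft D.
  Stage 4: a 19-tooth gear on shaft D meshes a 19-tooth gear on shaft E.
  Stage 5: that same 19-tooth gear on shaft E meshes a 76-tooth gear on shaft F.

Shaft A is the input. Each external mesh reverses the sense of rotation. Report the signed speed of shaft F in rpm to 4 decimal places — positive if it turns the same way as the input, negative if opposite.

Stage 1 [55T→74T]: ω = 1241.0000×55/74 = 922.3649 rpm, dir flips to −; running = −922.3649
Stage 2 [24T→76T]: ω = 922.3649×24/76 = 291.2731 rpm, dir flips to +; running = +291.2731
Stage 3 [79T→90T]: ω = 291.2731×79/90 = 255.6731 rpm, dir flips to −; running = −255.6731
Stage 4 [19T→19T]: ω = 255.6731×19/19 = 255.6731 rpm, dir flips to +; running = +255.6731
Stage 5 [19T→76T]: ω = 255.6731×19/76 = 63.9183 rpm, dir flips to −; running = −63.9183

-63.9183 rpm (opposite to input, |ω| = 63.9183 rpm)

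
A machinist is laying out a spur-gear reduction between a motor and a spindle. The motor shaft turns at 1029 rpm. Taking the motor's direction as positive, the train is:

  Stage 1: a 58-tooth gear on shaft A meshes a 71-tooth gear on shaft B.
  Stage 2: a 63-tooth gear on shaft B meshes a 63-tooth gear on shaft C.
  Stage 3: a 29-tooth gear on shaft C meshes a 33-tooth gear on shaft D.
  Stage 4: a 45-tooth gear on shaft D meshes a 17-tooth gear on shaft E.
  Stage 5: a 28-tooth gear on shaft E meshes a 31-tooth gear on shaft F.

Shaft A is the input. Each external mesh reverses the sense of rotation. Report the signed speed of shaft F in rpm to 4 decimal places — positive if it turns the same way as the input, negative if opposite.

Stage 1 [58T→71T]: ω = 1029.0000×58/71 = 840.5915 rpm, dir flips to −; running = −840.5915
Stage 2 [63T→63T]: ω = 840.5915×63/63 = 840.5915 rpm, dir flips to +; running = +840.5915
Stage 3 [29T→33T]: ω = 840.5915×29/33 = 738.7017 rpm, dir flips to −; running = −738.7017
Stage 4 [45T→17T]: ω = 738.7017×45/17 = 1955.3868 rpm, dir flips to +; running = +1955.3868
Stage 5 [28T→31T]: ω = 1955.3868×28/31 = 1766.1558 rpm, dir flips to −; running = −1766.1558

-1766.1558 rpm (opposite to input, |ω| = 1766.1558 rpm)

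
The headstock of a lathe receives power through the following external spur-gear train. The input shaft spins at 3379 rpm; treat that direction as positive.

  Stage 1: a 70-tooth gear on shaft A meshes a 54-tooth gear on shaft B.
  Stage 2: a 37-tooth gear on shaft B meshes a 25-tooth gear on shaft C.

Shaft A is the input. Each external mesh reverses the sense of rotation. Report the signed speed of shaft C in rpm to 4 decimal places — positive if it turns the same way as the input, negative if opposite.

+6482.6741 rpm (same as input, |ω| = 6482.6741 rpm)

Stage 1 [70T→54T]: ω = 3379.0000×70/54 = 4380.1852 rpm, dir flips to −; running = −4380.1852
Stage 2 [37T→25T]: ω = 4380.1852×37/25 = 6482.6741 rpm, dir flips to +; running = +6482.6741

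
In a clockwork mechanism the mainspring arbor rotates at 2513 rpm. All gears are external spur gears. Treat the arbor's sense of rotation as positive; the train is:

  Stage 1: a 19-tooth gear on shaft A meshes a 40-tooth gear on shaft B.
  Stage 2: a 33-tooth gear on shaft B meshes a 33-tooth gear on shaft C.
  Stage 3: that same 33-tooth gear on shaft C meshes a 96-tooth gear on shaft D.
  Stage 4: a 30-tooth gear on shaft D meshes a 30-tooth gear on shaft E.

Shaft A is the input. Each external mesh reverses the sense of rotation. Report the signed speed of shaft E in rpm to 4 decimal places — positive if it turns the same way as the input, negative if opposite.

Stage 1 [19T→40T]: ω = 2513.0000×19/40 = 1193.6750 rpm, dir flips to −; running = −1193.6750
Stage 2 [33T→33T]: ω = 1193.6750×33/33 = 1193.6750 rpm, dir flips to +; running = +1193.6750
Stage 3 [33T→96T]: ω = 1193.6750×33/96 = 410.3258 rpm, dir flips to −; running = −410.3258
Stage 4 [30T→30T]: ω = 410.3258×30/30 = 410.3258 rpm, dir flips to +; running = +410.3258

+410.3258 rpm (same as input, |ω| = 410.3258 rpm)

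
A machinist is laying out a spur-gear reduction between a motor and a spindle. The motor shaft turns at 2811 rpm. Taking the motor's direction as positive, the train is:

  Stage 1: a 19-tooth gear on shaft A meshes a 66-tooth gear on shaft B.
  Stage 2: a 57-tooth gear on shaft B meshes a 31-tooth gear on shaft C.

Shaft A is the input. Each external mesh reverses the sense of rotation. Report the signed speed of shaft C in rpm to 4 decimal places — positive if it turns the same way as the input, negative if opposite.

Stage 1 [19T→66T]: ω = 2811.0000×19/66 = 809.2273 rpm, dir flips to −; running = −809.2273
Stage 2 [57T→31T]: ω = 809.2273×57/31 = 1487.9340 rpm, dir flips to +; running = +1487.9340

+1487.9340 rpm (same as input, |ω| = 1487.9340 rpm)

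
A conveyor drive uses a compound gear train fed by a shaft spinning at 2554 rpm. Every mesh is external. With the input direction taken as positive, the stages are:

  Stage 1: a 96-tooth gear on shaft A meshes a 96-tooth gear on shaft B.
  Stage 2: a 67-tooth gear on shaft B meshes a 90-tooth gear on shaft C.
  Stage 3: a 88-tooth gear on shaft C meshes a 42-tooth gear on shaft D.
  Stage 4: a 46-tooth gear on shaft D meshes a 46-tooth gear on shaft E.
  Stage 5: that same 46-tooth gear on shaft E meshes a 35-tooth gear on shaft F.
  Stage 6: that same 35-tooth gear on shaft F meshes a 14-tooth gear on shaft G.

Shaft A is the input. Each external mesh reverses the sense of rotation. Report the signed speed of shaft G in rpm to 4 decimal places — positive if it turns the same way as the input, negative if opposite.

+13089.2983 rpm (same as input, |ω| = 13089.2983 rpm)

Stage 1 [96T→96T]: ω = 2554.0000×96/96 = 2554.0000 rpm, dir flips to −; running = −2554.0000
Stage 2 [67T→90T]: ω = 2554.0000×67/90 = 1901.3111 rpm, dir flips to +; running = +1901.3111
Stage 3 [88T→42T]: ω = 1901.3111×88/42 = 3983.6995 rpm, dir flips to −; running = −3983.6995
Stage 4 [46T→46T]: ω = 3983.6995×46/46 = 3983.6995 rpm, dir flips to +; running = +3983.6995
Stage 5 [46T→35T]: ω = 3983.6995×46/35 = 5235.7193 rpm, dir flips to −; running = −5235.7193
Stage 6 [35T→14T]: ω = 5235.7193×35/14 = 13089.2983 rpm, dir flips to +; running = +13089.2983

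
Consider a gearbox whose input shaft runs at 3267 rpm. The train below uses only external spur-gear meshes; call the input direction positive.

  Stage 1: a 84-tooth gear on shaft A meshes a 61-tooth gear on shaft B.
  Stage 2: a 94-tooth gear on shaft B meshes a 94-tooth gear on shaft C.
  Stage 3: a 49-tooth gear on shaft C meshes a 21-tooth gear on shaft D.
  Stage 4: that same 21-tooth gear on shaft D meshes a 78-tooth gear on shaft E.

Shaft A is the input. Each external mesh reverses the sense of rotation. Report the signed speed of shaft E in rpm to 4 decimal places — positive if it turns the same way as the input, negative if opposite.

Stage 1 [84T→61T]: ω = 3267.0000×84/61 = 4498.8197 rpm, dir flips to −; running = −4498.8197
Stage 2 [94T→94T]: ω = 4498.8197×94/94 = 4498.8197 rpm, dir flips to +; running = +4498.8197
Stage 3 [49T→21T]: ω = 4498.8197×49/21 = 10497.2459 rpm, dir flips to −; running = −10497.2459
Stage 4 [21T→78T]: ω = 10497.2459×21/78 = 2826.1816 rpm, dir flips to +; running = +2826.1816

+2826.1816 rpm (same as input, |ω| = 2826.1816 rpm)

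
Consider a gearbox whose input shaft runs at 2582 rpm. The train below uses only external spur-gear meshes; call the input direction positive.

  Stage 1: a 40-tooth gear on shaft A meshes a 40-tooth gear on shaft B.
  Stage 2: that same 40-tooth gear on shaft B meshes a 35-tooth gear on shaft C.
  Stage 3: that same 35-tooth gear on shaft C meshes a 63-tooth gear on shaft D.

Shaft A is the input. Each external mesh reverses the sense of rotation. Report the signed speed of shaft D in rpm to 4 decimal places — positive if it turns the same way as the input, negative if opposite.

-1639.3651 rpm (opposite to input, |ω| = 1639.3651 rpm)

Stage 1 [40T→40T]: ω = 2582.0000×40/40 = 2582.0000 rpm, dir flips to −; running = −2582.0000
Stage 2 [40T→35T]: ω = 2582.0000×40/35 = 2950.8571 rpm, dir flips to +; running = +2950.8571
Stage 3 [35T→63T]: ω = 2950.8571×35/63 = 1639.3651 rpm, dir flips to −; running = −1639.3651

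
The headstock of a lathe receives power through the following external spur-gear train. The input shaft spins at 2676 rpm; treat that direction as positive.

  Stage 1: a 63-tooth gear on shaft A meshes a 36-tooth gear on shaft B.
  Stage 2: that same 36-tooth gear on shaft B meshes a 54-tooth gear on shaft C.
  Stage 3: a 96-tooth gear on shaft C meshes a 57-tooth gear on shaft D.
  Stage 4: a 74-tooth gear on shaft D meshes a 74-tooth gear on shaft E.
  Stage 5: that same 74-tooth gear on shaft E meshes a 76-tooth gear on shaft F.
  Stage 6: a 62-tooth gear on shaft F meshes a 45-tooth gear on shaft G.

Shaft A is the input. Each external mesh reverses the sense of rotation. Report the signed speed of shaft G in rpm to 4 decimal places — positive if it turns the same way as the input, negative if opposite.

+7053.8558 rpm (same as input, |ω| = 7053.8558 rpm)

Stage 1 [63T→36T]: ω = 2676.0000×63/36 = 4683.0000 rpm, dir flips to −; running = −4683.0000
Stage 2 [36T→54T]: ω = 4683.0000×36/54 = 3122.0000 rpm, dir flips to +; running = +3122.0000
Stage 3 [96T→57T]: ω = 3122.0000×96/57 = 5258.1053 rpm, dir flips to −; running = −5258.1053
Stage 4 [74T→74T]: ω = 5258.1053×74/74 = 5258.1053 rpm, dir flips to +; running = +5258.1053
Stage 5 [74T→76T]: ω = 5258.1053×74/76 = 5119.7341 rpm, dir flips to −; running = −5119.7341
Stage 6 [62T→45T]: ω = 5119.7341×62/45 = 7053.8558 rpm, dir flips to +; running = +7053.8558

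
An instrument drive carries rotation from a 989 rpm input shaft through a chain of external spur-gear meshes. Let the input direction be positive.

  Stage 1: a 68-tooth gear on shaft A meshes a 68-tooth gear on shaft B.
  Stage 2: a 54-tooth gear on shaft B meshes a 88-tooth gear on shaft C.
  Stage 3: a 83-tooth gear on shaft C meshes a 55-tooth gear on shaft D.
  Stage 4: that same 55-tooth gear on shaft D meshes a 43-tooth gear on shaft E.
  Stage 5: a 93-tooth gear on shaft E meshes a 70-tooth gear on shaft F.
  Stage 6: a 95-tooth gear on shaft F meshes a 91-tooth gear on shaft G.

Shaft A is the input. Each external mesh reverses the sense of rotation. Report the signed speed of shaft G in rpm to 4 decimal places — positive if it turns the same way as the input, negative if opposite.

Stage 1 [68T→68T]: ω = 989.0000×68/68 = 989.0000 rpm, dir flips to −; running = −989.0000
Stage 2 [54T→88T]: ω = 989.0000×54/88 = 606.8864 rpm, dir flips to +; running = +606.8864
Stage 3 [83T→55T]: ω = 606.8864×83/55 = 915.8467 rpm, dir flips to −; running = −915.8467
Stage 4 [55T→43T]: ω = 915.8467×55/43 = 1171.4318 rpm, dir flips to +; running = +1171.4318
Stage 5 [93T→70T]: ω = 1171.4318×93/70 = 1556.3308 rpm, dir flips to −; running = −1556.3308
Stage 6 [95T→91T]: ω = 1556.3308×95/91 = 1624.7410 rpm, dir flips to +; running = +1624.7410

+1624.7410 rpm (same as input, |ω| = 1624.7410 rpm)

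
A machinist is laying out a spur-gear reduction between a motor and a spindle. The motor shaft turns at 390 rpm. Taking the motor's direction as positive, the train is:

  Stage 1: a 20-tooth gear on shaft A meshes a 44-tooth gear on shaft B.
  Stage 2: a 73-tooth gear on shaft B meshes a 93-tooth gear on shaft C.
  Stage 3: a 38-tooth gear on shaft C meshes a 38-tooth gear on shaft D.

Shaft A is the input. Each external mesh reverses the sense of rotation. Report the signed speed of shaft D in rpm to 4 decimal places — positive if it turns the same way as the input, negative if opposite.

Stage 1 [20T→44T]: ω = 390.0000×20/44 = 177.2727 rpm, dir flips to −; running = −177.2727
Stage 2 [73T→93T]: ω = 177.2727×73/93 = 139.1496 rpm, dir flips to +; running = +139.1496
Stage 3 [38T→38T]: ω = 139.1496×38/38 = 139.1496 rpm, dir flips to −; running = −139.1496

-139.1496 rpm (opposite to input, |ω| = 139.1496 rpm)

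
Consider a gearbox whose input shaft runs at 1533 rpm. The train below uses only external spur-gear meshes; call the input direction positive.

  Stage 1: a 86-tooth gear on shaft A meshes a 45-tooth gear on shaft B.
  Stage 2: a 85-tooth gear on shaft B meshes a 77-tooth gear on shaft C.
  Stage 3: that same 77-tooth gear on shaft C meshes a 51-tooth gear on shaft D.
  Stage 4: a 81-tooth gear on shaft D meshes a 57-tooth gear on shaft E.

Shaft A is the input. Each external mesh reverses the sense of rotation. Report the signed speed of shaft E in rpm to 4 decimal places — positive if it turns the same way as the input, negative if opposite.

Stage 1 [86T→45T]: ω = 1533.0000×86/45 = 2929.7333 rpm, dir flips to −; running = −2929.7333
Stage 2 [85T→77T]: ω = 2929.7333×85/77 = 3234.1212 rpm, dir flips to +; running = +3234.1212
Stage 3 [77T→51T]: ω = 3234.1212×77/51 = 4882.8889 rpm, dir flips to −; running = −4882.8889
Stage 4 [81T→57T]: ω = 4882.8889×81/57 = 6938.8421 rpm, dir flips to +; running = +6938.8421

+6938.8421 rpm (same as input, |ω| = 6938.8421 rpm)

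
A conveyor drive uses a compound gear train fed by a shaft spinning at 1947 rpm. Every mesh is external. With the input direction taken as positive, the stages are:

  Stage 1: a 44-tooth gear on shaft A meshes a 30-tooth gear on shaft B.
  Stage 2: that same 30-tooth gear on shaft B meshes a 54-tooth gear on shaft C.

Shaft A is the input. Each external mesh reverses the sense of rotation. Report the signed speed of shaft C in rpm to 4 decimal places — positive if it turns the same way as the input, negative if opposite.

+1586.4444 rpm (same as input, |ω| = 1586.4444 rpm)

Stage 1 [44T→30T]: ω = 1947.0000×44/30 = 2855.6000 rpm, dir flips to −; running = −2855.6000
Stage 2 [30T→54T]: ω = 2855.6000×30/54 = 1586.4444 rpm, dir flips to +; running = +1586.4444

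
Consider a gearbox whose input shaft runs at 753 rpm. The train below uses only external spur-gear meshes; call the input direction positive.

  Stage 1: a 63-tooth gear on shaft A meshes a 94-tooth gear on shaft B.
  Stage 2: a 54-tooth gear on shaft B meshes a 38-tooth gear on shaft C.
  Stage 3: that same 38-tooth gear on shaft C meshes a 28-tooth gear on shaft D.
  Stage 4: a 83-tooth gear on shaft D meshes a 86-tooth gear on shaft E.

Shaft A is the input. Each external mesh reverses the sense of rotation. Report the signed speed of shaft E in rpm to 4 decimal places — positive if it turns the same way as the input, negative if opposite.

Stage 1 [63T→94T]: ω = 753.0000×63/94 = 504.6702 rpm, dir flips to −; running = −504.6702
Stage 2 [54T→38T]: ω = 504.6702×54/38 = 717.1629 rpm, dir flips to +; running = +717.1629
Stage 3 [38T→28T]: ω = 717.1629×38/28 = 973.2926 rpm, dir flips to −; running = −973.2926
Stage 4 [83T→86T]: ω = 973.2926×83/86 = 939.3405 rpm, dir flips to +; running = +939.3405

+939.3405 rpm (same as input, |ω| = 939.3405 rpm)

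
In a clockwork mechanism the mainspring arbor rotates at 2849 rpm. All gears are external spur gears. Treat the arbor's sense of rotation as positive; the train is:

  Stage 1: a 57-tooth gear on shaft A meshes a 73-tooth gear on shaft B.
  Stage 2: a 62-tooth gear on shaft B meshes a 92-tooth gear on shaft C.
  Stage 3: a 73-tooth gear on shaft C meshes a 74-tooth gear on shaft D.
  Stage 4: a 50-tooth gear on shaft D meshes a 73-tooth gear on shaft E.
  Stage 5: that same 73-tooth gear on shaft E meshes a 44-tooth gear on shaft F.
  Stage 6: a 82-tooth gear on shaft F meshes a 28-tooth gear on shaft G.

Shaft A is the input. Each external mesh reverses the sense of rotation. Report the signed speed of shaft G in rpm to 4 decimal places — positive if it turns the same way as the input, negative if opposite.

+4921.6712 rpm (same as input, |ω| = 4921.6712 rpm)

Stage 1 [57T→73T]: ω = 2849.0000×57/73 = 2224.5616 rpm, dir flips to −; running = −2224.5616
Stage 2 [62T→92T]: ω = 2224.5616×62/92 = 1499.1611 rpm, dir flips to +; running = +1499.1611
Stage 3 [73T→74T]: ω = 1499.1611×73/74 = 1478.9022 rpm, dir flips to −; running = −1478.9022
Stage 4 [50T→73T]: ω = 1478.9022×50/73 = 1012.9467 rpm, dir flips to +; running = +1012.9467
Stage 5 [73T→44T]: ω = 1012.9467×73/44 = 1680.5707 rpm, dir flips to −; running = −1680.5707
Stage 6 [82T→28T]: ω = 1680.5707×82/28 = 4921.6712 rpm, dir flips to +; running = +4921.6712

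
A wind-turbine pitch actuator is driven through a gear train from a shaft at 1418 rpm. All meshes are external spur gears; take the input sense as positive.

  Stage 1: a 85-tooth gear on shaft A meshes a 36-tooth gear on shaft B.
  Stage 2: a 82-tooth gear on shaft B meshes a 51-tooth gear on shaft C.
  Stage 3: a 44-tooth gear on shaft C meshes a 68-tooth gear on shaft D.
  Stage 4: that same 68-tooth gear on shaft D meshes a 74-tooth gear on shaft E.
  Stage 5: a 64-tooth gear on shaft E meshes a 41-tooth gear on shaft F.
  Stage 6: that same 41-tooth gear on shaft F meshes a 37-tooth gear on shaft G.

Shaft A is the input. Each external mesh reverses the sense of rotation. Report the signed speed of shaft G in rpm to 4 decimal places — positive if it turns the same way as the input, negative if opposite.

+5536.5030 rpm (same as input, |ω| = 5536.5030 rpm)

Stage 1 [85T→36T]: ω = 1418.0000×85/36 = 3348.0556 rpm, dir flips to −; running = −3348.0556
Stage 2 [82T→51T]: ω = 3348.0556×82/51 = 5383.1481 rpm, dir flips to +; running = +5383.1481
Stage 3 [44T→68T]: ω = 5383.1481×44/68 = 3483.2135 rpm, dir flips to −; running = −3483.2135
Stage 4 [68T→74T]: ω = 3483.2135×68/74 = 3200.7908 rpm, dir flips to +; running = +3200.7908
Stage 5 [64T→41T]: ω = 3200.7908×64/41 = 4996.3564 rpm, dir flips to −; running = −4996.3564
Stage 6 [41T→37T]: ω = 4996.3564×41/37 = 5536.5030 rpm, dir flips to +; running = +5536.5030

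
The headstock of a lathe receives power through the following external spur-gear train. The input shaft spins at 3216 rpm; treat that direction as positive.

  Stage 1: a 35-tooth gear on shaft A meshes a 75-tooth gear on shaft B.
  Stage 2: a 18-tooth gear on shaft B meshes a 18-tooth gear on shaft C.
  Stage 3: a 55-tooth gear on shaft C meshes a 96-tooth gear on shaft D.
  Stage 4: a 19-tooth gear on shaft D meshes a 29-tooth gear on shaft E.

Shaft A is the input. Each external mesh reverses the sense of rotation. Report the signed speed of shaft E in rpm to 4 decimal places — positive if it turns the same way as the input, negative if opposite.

Stage 1 [35T→75T]: ω = 3216.0000×35/75 = 1500.8000 rpm, dir flips to −; running = −1500.8000
Stage 2 [18T→18T]: ω = 1500.8000×18/18 = 1500.8000 rpm, dir flips to +; running = +1500.8000
Stage 3 [55T→96T]: ω = 1500.8000×55/96 = 859.8333 rpm, dir flips to −; running = −859.8333
Stage 4 [19T→29T]: ω = 859.8333×19/29 = 563.3391 rpm, dir flips to +; running = +563.3391

+563.3391 rpm (same as input, |ω| = 563.3391 rpm)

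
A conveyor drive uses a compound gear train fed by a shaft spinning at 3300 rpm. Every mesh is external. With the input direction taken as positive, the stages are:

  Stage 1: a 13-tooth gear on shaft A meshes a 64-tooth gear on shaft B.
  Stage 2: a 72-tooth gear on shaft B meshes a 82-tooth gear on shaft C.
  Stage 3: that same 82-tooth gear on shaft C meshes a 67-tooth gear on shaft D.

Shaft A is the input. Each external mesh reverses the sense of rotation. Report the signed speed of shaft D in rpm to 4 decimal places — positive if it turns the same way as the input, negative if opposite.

-720.3358 rpm (opposite to input, |ω| = 720.3358 rpm)

Stage 1 [13T→64T]: ω = 3300.0000×13/64 = 670.3125 rpm, dir flips to −; running = −670.3125
Stage 2 [72T→82T]: ω = 670.3125×72/82 = 588.5671 rpm, dir flips to +; running = +588.5671
Stage 3 [82T→67T]: ω = 588.5671×82/67 = 720.3358 rpm, dir flips to −; running = −720.3358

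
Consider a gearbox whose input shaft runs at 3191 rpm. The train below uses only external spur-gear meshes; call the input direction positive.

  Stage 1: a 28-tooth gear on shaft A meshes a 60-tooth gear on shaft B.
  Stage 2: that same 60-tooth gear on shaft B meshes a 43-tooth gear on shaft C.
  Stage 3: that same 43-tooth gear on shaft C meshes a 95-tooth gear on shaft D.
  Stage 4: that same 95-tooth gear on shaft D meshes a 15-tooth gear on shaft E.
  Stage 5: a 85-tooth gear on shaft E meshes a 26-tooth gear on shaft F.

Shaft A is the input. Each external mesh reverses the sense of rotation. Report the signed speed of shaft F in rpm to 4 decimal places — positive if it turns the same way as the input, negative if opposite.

-19473.2821 rpm (opposite to input, |ω| = 19473.2821 rpm)

Stage 1 [28T→60T]: ω = 3191.0000×28/60 = 1489.1333 rpm, dir flips to −; running = −1489.1333
Stage 2 [60T→43T]: ω = 1489.1333×60/43 = 2077.8605 rpm, dir flips to +; running = +2077.8605
Stage 3 [43T→95T]: ω = 2077.8605×43/95 = 940.5053 rpm, dir flips to −; running = −940.5053
Stage 4 [95T→15T]: ω = 940.5053×95/15 = 5956.5333 rpm, dir flips to +; running = +5956.5333
Stage 5 [85T→26T]: ω = 5956.5333×85/26 = 19473.2821 rpm, dir flips to −; running = −19473.2821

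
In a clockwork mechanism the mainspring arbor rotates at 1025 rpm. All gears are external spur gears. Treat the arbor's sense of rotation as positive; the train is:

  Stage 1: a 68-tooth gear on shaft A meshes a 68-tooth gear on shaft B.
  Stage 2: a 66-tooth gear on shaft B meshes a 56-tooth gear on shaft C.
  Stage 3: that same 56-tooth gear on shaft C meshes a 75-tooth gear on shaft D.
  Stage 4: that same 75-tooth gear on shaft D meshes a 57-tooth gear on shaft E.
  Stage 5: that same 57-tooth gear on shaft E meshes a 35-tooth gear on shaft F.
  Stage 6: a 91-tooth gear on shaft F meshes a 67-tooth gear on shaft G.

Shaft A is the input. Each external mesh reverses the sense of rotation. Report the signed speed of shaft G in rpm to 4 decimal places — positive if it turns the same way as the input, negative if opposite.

Stage 1 [68T→68T]: ω = 1025.0000×68/68 = 1025.0000 rpm, dir flips to −; running = −1025.0000
Stage 2 [66T→56T]: ω = 1025.0000×66/56 = 1208.0357 rpm, dir flips to +; running = +1208.0357
Stage 3 [56T→75T]: ω = 1208.0357×56/75 = 902.0000 rpm, dir flips to −; running = −902.0000
Stage 4 [75T→57T]: ω = 902.0000×75/57 = 1186.8421 rpm, dir flips to +; running = +1186.8421
Stage 5 [57T→35T]: ω = 1186.8421×57/35 = 1932.8571 rpm, dir flips to −; running = −1932.8571
Stage 6 [91T→67T]: ω = 1932.8571×91/67 = 2625.2239 rpm, dir flips to +; running = +2625.2239

+2625.2239 rpm (same as input, |ω| = 2625.2239 rpm)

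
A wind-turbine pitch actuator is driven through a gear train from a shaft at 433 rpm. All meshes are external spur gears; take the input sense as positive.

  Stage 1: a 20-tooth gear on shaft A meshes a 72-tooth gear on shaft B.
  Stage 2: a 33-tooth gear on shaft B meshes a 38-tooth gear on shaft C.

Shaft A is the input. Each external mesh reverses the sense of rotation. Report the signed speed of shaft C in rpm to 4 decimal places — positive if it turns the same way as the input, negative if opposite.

+104.4518 rpm (same as input, |ω| = 104.4518 rpm)

Stage 1 [20T→72T]: ω = 433.0000×20/72 = 120.2778 rpm, dir flips to −; running = −120.2778
Stage 2 [33T→38T]: ω = 120.2778×33/38 = 104.4518 rpm, dir flips to +; running = +104.4518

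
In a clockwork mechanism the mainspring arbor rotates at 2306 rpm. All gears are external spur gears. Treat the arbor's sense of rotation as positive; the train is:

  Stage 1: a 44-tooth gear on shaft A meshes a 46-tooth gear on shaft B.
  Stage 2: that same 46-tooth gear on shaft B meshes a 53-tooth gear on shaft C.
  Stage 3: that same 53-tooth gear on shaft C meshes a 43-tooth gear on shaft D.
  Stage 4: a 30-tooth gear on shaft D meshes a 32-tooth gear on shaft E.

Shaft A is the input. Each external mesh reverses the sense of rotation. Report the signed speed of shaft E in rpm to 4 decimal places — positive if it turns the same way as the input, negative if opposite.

Stage 1 [44T→46T]: ω = 2306.0000×44/46 = 2205.7391 rpm, dir flips to −; running = −2205.7391
Stage 2 [46T→53T]: ω = 2205.7391×46/53 = 1914.4151 rpm, dir flips to +; running = +1914.4151
Stage 3 [53T→43T]: ω = 1914.4151×53/43 = 2359.6279 rpm, dir flips to −; running = −2359.6279
Stage 4 [30T→32T]: ω = 2359.6279×30/32 = 2212.1512 rpm, dir flips to +; running = +2212.1512

+2212.1512 rpm (same as input, |ω| = 2212.1512 rpm)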